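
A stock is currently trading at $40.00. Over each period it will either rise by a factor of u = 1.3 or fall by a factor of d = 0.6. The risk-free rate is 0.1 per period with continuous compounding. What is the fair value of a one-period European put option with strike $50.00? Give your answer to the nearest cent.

Risk-neutral probability p = (e^0.1 − 0.6)/(1.3 − 0.6) = 0.5052/0.7000 = 0.7217
Terminal stock prices: S_u = 52, S_d = 24
Terminal payoffs (K − S): max(-2, 0) = 0, max(26, 0) = 26
Node 0 (S = 40): V_0 = e^(−0.1)·[0.7217·0.0000 + 0.2783·26.0000] = 6.5479

$6.55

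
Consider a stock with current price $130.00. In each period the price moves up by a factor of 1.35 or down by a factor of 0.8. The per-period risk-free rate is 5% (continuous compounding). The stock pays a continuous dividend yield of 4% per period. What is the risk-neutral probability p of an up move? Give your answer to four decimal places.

Per-period risk-free factor R = e^0.05 = 1.0513; dividend-adjusted growth = e^(0.05−0.04) = 1.0101.
Risk-neutral probability p = (1.0101 − 0.8)/(1.35 − 0.8) = 0.2101/0.5500 = 0.3819

p = 0.3819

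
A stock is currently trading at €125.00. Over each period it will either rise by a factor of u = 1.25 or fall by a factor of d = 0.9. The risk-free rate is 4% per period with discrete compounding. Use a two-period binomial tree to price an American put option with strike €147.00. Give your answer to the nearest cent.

Risk-neutral probability p = (1 + 0.04 − 0.9)/(1.25 − 0.9) = 0.1400/0.3500 = 0.4000
Terminal stock prices: S_uu = 195.3, S_ud = 140.6, S_dd = 101.2
Terminal payoffs (K − S): max(-48.31, 0) = 0, max(6.375, 0) = 6.375, max(45.75, 0) = 45.75
Node u (S = 156.2): continuation = 1/1.04·[0.4000·0.0000 + 0.6000·6.3750] = 3.6779; exercise value = 0.0000 ≤ continuation, so V_u = 3.6779
Node d (S = 112.5): continuation = 1/1.04·[0.4000·6.3750 + 0.6000·45.7500] = 28.8462; exercise value = 34.5000 > continuation, so V_d = 34.5000 (exercise)
Node 0 (S = 125): continuation = 1/1.04·[0.4000·3.6779 + 0.6000·34.5000] = 21.3184; exercise value = 22.0000 > continuation, so V_0 = 22.0000 (exercise)

€22.00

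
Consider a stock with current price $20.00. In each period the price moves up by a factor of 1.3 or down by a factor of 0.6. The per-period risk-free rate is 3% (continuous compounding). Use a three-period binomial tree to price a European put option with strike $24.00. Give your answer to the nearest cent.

$6.17

Risk-neutral probability p = (e^0.03 − 0.6)/(1.3 − 0.6) = 0.4305/0.7000 = 0.6149
Terminal stock prices: S_uuu = 43.94, S_uud = 20.28, S_udd = 9.36, S_ddd = 4.32
Terminal payoffs (K − S): max(-19.94, 0) = 0, max(3.72, 0) = 3.72, max(14.64, 0) = 14.64, max(19.68, 0) = 19.68
Node uu (S = 33.8): V_uu = e^(−0.03)·[0.6149·0.0000 + 0.3851·3.7200] = 1.3901
Node ud (S = 15.6): V_ud = e^(−0.03)·[0.6149·3.7200 + 0.3851·14.6400] = 7.6907
Node dd (S = 7.2): V_dd = e^(−0.03)·[0.6149·14.6400 + 0.3851·19.6800] = 16.0907
Node u (S = 26): V_u = e^(−0.03)·[0.6149·1.3901 + 0.3851·7.6907] = 3.7035
Node d (S = 12): V_d = e^(−0.03)·[0.6149·7.6907 + 0.3851·16.0907] = 10.6023
Node 0 (S = 20): V_0 = e^(−0.03)·[0.6149·3.7035 + 0.3851·10.6023] = 6.1720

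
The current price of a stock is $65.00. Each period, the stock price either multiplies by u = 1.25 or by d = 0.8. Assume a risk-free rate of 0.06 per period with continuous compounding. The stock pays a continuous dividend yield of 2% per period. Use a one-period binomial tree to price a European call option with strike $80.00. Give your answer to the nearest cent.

Per-period risk-free factor R = e^0.06 = 1.0618; dividend-adjusted growth = e^(0.06−0.02) = 1.0408.
Risk-neutral probability p = (1.0408 − 0.8)/(1.25 − 0.8) = 0.2408/0.4500 = 0.5351
Terminal stock prices: S_u = 81.25, S_d = 52
Terminal payoffs (S − K): max(1.25, 0) = 1.25, max(-28, 0) = 0
Node 0 (S = 65): V_0 = e^(−0.06)·[0.5351·1.2500 + 0.4649·0.0000] = 0.6300

$0.63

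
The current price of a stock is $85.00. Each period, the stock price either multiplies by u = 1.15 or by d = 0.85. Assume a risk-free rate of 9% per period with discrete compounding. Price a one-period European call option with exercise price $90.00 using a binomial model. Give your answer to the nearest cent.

Risk-neutral probability p = (1 + 0.09 − 0.85)/(1.15 − 0.85) = 0.2400/0.3000 = 0.8000
Terminal stock prices: S_u = 97.75, S_d = 72.25
Terminal payoffs (S − K): max(7.75, 0) = 7.75, max(-17.75, 0) = 0
Node 0 (S = 85): V_0 = 1/1.09·[0.8000·7.7500 + 0.2000·0.0000] = 5.6881

$5.69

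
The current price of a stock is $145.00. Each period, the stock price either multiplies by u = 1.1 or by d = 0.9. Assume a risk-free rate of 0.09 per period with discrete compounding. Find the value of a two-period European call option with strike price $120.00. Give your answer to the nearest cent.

$44.00

Risk-neutral probability p = (1 + 0.09 − 0.9)/(1.1 − 0.9) = 0.1900/0.2000 = 0.9500
Terminal stock prices: S_uu = 175.5, S_ud = 143.6, S_dd = 117.5
Terminal payoffs (S − K): max(55.45, 0) = 55.45, max(23.55, 0) = 23.55, max(-2.55, 0) = 0
Node u (S = 159.5): V_u = 1/1.09·[0.9500·55.4500 + 0.0500·23.5500] = 49.4083
Node d (S = 130.5): V_d = 1/1.09·[0.9500·23.5500 + 0.0500·0.0000] = 20.5252
Node 0 (S = 145): V_0 = 1/1.09·[0.9500·49.4083 + 0.0500·20.5252] = 44.0038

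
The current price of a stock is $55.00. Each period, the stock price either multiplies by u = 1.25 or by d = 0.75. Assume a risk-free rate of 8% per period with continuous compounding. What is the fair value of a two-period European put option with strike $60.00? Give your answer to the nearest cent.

$5.95

Risk-neutral probability p = (e^0.08 − 0.75)/(1.25 − 0.75) = 0.3333/0.5000 = 0.6666
Terminal stock prices: S_uu = 85.94, S_ud = 51.56, S_dd = 30.94
Terminal payoffs (K − S): max(-25.94, 0) = 0, max(8.438, 0) = 8.438, max(29.06, 0) = 29.06
Node u (S = 68.75): V_u = e^(−0.08)·[0.6666·0.0000 + 0.3334·8.4375] = 2.5970
Node d (S = 41.25): V_d = e^(−0.08)·[0.6666·8.4375 + 0.3334·29.0625] = 14.1370
Node 0 (S = 55): V_0 = e^(−0.08)·[0.6666·2.5970 + 0.3334·14.1370] = 5.9492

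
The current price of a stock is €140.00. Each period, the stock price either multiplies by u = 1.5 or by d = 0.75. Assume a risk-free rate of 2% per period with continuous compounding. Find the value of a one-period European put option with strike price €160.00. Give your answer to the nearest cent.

€34.49

Risk-neutral probability p = (e^0.02 − 0.75)/(1.5 − 0.75) = 0.2702/0.7500 = 0.3603
Terminal stock prices: S_u = 210, S_d = 105
Terminal payoffs (K − S): max(-50, 0) = 0, max(55, 0) = 55
Node 0 (S = 140): V_0 = e^(−0.02)·[0.3603·0.0000 + 0.6397·55.0000] = 34.4885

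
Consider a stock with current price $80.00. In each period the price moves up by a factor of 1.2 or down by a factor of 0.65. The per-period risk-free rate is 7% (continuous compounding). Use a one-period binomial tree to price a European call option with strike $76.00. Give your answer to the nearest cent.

$14.33

Risk-neutral probability p = (e^0.07 − 0.65)/(1.2 − 0.65) = 0.4225/0.5500 = 0.7682
Terminal stock prices: S_u = 96, S_d = 52
Terminal payoffs (S − K): max(20, 0) = 20, max(-24, 0) = 0
Node 0 (S = 80): V_0 = e^(−0.07)·[0.7682·20.0000 + 0.2318·0.0000] = 14.3252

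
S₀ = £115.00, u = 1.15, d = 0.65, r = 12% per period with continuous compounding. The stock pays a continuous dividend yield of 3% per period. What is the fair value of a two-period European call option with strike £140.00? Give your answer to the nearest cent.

Per-period risk-free factor R = e^0.12 = 1.1275; dividend-adjusted growth = e^(0.12−0.03) = 1.0942.
Risk-neutral probability p = (1.0942 − 0.65)/(1.15 − 0.65) = 0.4442/0.5000 = 0.8883
Terminal stock prices: S_uu = 152.1, S_ud = 85.96, S_dd = 48.59
Terminal payoffs (S − K): max(12.09, 0) = 12.09, max(-54.04, 0) = 0, max(-91.41, 0) = 0
Node u (S = 132.2): V_u = e^(−0.12)·[0.8883·12.0875 + 0.1117·0.0000] = 9.5237
Node d (S = 74.75): V_d = e^(−0.12)·[0.8883·0.0000 + 0.1117·0.0000] = 0.0000
Node 0 (S = 115): V_0 = e^(−0.12)·[0.8883·9.5237 + 0.1117·0.0000] = 7.5037

£7.50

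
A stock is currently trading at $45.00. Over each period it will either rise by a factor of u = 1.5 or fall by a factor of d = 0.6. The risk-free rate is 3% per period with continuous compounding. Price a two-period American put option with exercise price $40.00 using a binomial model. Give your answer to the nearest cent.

$6.58

Risk-neutral probability p = (e^0.03 − 0.6)/(1.5 − 0.6) = 0.4305/0.9000 = 0.4783
Terminal stock prices: S_uu = 101.2, S_ud = 40.5, S_dd = 16.2
Terminal payoffs (K − S): max(-61.25, 0) = 0, max(-0.5, 0) = 0, max(23.8, 0) = 23.8
Node u (S = 67.5): continuation = e^(−0.03)·[0.4783·0.0000 + 0.5217·0.0000] = 0.0000; exercise value = 0.0000 ≤ continuation, so V_u = 0.0000
Node d (S = 27): continuation = e^(−0.03)·[0.4783·0.0000 + 0.5217·23.8000] = 12.0499; exercise value = 13.0000 > continuation, so V_d = 13.0000 (exercise)
Node 0 (S = 45): continuation = e^(−0.03)·[0.4783·0.0000 + 0.5217·13.0000] = 6.5819; exercise value = 0.0000 ≤ continuation, so V_0 = 6.5819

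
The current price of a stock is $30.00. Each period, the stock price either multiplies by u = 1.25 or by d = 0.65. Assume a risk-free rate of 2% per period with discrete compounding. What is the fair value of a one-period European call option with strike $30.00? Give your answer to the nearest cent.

$4.53

Risk-neutral probability p = (1 + 0.02 − 0.65)/(1.25 − 0.65) = 0.3700/0.6000 = 0.6167
Terminal stock prices: S_u = 37.5, S_d = 19.5
Terminal payoffs (S − K): max(7.5, 0) = 7.5, max(-10.5, 0) = 0
Node 0 (S = 30): V_0 = 1/1.02·[0.6167·7.5000 + 0.3833·0.0000] = 4.5343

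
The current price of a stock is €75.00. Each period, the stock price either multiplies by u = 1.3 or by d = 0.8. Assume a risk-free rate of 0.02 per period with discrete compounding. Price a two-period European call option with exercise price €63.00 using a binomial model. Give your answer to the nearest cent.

€18.97

Risk-neutral probability p = (1 + 0.02 − 0.8)/(1.3 − 0.8) = 0.2200/0.5000 = 0.4400
Terminal stock prices: S_uu = 126.8, S_ud = 78, S_dd = 48
Terminal payoffs (S − K): max(63.75, 0) = 63.75, max(15, 0) = 15, max(-15, 0) = 0
Node u (S = 97.5): V_u = 1/1.02·[0.4400·63.7500 + 0.5600·15.0000] = 35.7353
Node d (S = 60): V_d = 1/1.02·[0.4400·15.0000 + 0.5600·0.0000] = 6.4706
Node 0 (S = 75): V_0 = 1/1.02·[0.4400·35.7353 + 0.5600·6.4706] = 18.9677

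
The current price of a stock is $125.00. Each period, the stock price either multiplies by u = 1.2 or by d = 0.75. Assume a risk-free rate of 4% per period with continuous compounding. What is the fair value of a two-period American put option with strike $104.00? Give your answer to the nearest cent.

Risk-neutral probability p = (e^0.04 − 0.75)/(1.2 − 0.75) = 0.2908/0.4500 = 0.6462
Terminal stock prices: S_uu = 180, S_ud = 112.5, S_dd = 70.31
Terminal payoffs (K − S): max(-76, 0) = 0, max(-8.5, 0) = 0, max(33.69, 0) = 33.69
Node u (S = 150): continuation = e^(−0.04)·[0.6462·0.0000 + 0.3538·0.0000] = 0.0000; exercise value = 0.0000 ≤ continuation, so V_u = 0.0000
Node d (S = 93.75): continuation = e^(−0.04)·[0.6462·0.0000 + 0.3538·33.6875] = 11.4498; exercise value = 10.2500 ≤ continuation, so V_d = 11.4498
Node 0 (S = 125): continuation = e^(−0.04)·[0.6462·0.0000 + 0.3538·11.4498] = 3.8916; exercise value = 0.0000 ≤ continuation, so V_0 = 3.8916

$3.89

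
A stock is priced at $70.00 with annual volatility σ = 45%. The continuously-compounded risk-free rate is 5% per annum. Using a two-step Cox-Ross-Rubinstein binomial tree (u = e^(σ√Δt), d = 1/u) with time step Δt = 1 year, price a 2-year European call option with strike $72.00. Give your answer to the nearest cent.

CRR parameters: u = e^(σ√Δt) = e^(0.45·√1) = 1.5683, d = 1/u = 0.6376
Per-period rate: rΔt = 0.05·1 = 0.05, so R = e^0.05 = 1.0513
Risk-neutral probability p = (e^0.05 − 0.6376)/(1.5683 − 0.6376) = 0.4136/0.9307 = 0.4445
Terminal stock prices: S_uu = 172.2, S_ud = 70, S_dd = 28.46
Terminal payoffs (S − K): max(100.2, 0) = 100.2, max(-2, 0) = 0, max(-43.54, 0) = 0
Node u (S = 109.8): V_u = e^(−0.05)·[0.4445·100.1722 + 0.5555·0.0000] = 42.3502
Node d (S = 44.63): V_d = e^(−0.05)·[0.4445·0.0000 + 0.5555·0.0000] = 0.0000
Node 0 (S = 70): V_0 = e^(−0.05)·[0.4445·42.3502 + 0.5555·0.0000] = 17.9046

$17.90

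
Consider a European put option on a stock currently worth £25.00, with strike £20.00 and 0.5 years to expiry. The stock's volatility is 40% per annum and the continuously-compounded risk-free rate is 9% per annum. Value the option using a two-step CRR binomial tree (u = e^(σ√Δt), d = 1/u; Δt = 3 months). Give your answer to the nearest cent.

CRR parameters: u = e^(σ√Δt) = e^(0.4·√0.25) = 1.2214, d = 1/u = 0.8187
Per-period rate: rΔt = 0.09·0.25 = 0.0225, so R = e^0.0225 = 1.0228
Risk-neutral probability p = (e^0.0225 − 0.8187)/(1.2214 − 0.8187) = 0.2040/0.4027 = 0.5067
Terminal stock prices: S_uu = 37.3, S_ud = 25, S_dd = 16.76
Terminal payoffs (K − S): max(-17.3, 0) = 0, max(-5, 0) = 0, max(3.242, 0) = 3.242
Node u (S = 30.54): V_u = e^(−0.0225)·[0.5067·0.0000 + 0.4933·0.0000] = 0.0000
Node d (S = 20.47): V_d = e^(−0.0225)·[0.5067·0.0000 + 0.4933·3.2420] = 1.5638
Node 0 (S = 25): V_0 = e^(−0.0225)·[0.5067·0.0000 + 0.4933·1.5638] = 0.7543

£0.75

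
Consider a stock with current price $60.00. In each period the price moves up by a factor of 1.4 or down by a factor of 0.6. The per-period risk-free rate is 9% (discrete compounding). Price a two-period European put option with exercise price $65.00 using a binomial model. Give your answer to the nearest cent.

Risk-neutral probability p = (1 + 0.09 − 0.6)/(1.4 − 0.6) = 0.4900/0.8000 = 0.6125
Terminal stock prices: S_uu = 117.6, S_ud = 50.4, S_dd = 21.6
Terminal payoffs (K − S): max(-52.6, 0) = 0, max(14.6, 0) = 14.6, max(43.4, 0) = 43.4
Node u (S = 84): V_u = 1/1.09·[0.6125·0.0000 + 0.3875·14.6000] = 5.1904
Node d (S = 36): V_d = 1/1.09·[0.6125·14.6000 + 0.3875·43.4000] = 23.6330
Node 0 (S = 60): V_0 = 1/1.09·[0.6125·5.1904 + 0.3875·23.6330] = 11.3183

$11.32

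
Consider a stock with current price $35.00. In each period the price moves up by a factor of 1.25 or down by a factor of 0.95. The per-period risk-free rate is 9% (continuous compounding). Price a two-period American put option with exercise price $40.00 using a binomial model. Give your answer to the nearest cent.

$5.00

Risk-neutral probability p = (e^0.09 − 0.95)/(1.25 − 0.95) = 0.1442/0.3000 = 0.4806
Terminal stock prices: S_uu = 54.69, S_ud = 41.56, S_dd = 31.59
Terminal payoffs (K − S): max(-14.69, 0) = 0, max(-1.562, 0) = 0, max(8.413, 0) = 8.413
Node u (S = 43.75): continuation = e^(−0.09)·[0.4806·0.0000 + 0.5194·0.0000] = 0.0000; exercise value = 0.0000 ≤ continuation, so V_u = 0.0000
Node d (S = 33.25): continuation = e^(−0.09)·[0.4806·0.0000 + 0.5194·8.4125] = 3.9935; exercise value = 6.7500 > continuation, so V_d = 6.7500 (exercise)
Node 0 (S = 35): continuation = e^(−0.09)·[0.4806·0.0000 + 0.5194·6.7500] = 3.2043; exercise value = 5.0000 > continuation, so V_0 = 5.0000 (exercise)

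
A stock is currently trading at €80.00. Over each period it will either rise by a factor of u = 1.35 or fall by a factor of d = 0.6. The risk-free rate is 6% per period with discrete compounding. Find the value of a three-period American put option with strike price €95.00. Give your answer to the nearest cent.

€24.44

Risk-neutral probability p = (1 + 0.06 − 0.6)/(1.35 − 0.6) = 0.4600/0.7500 = 0.6133
Terminal stock prices: S_uuu = 196.8, S_uud = 87.48, S_udd = 38.88, S_ddd = 17.28
Terminal payoffs (K − S): max(-101.8, 0) = 0, max(7.52, 0) = 7.52, max(56.12, 0) = 56.12, max(77.72, 0) = 77.72
Node uu (S = 145.8): continuation = 1/1.06·[0.6133·0.0000 + 0.3867·7.5200] = 2.7431; exercise value = 0.0000 ≤ continuation, so V_uu = 2.7431
Node ud (S = 64.8): continuation = 1/1.06·[0.6133·7.5200 + 0.3867·56.1200] = 24.8226; exercise value = 30.2000 > continuation, so V_ud = 30.2000 (exercise)
Node dd (S = 28.8): continuation = 1/1.06·[0.6133·56.1200 + 0.3867·77.7200] = 60.8226; exercise value = 66.2000 > continuation, so V_dd = 66.2000 (exercise)
Node u (S = 108): continuation = 1/1.06·[0.6133·2.7431 + 0.3867·30.2000] = 12.6036; exercise value = 0.0000 ≤ continuation, so V_u = 12.6036
Node d (S = 48): continuation = 1/1.06·[0.6133·30.2000 + 0.3867·66.2000] = 41.6226; exercise value = 47.0000 > continuation, so V_d = 47.0000 (exercise)
Node 0 (S = 80): continuation = 1/1.06·[0.6133·12.6036 + 0.3867·47.0000] = 24.4373; exercise value = 15.0000 ≤ continuation, so V_0 = 24.4373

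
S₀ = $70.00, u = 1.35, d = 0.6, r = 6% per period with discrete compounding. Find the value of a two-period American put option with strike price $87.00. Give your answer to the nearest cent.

Risk-neutral probability p = (1 + 0.06 − 0.6)/(1.35 − 0.6) = 0.4600/0.7500 = 0.6133
Terminal stock prices: S_uu = 127.6, S_ud = 56.7, S_dd = 25.2
Terminal payoffs (K − S): max(-40.58, 0) = 0, max(30.3, 0) = 30.3, max(61.8, 0) = 61.8
Node u (S = 94.5): continuation = 1/1.06·[0.6133·0.0000 + 0.3867·30.3000] = 11.0528; exercise value = 0.0000 ≤ continuation, so V_u = 11.0528
Node d (S = 42): continuation = 1/1.06·[0.6133·30.3000 + 0.3867·61.8000] = 40.0755; exercise value = 45.0000 > continuation, so V_d = 45.0000 (exercise)
Node 0 (S = 70): continuation = 1/1.06·[0.6133·11.0528 + 0.3867·45.0000] = 22.8104; exercise value = 17.0000 ≤ continuation, so V_0 = 22.8104

$22.81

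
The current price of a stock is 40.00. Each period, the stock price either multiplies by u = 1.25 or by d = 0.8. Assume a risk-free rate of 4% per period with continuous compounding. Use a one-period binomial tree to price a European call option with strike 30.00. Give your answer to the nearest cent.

Risk-neutral probability p = (e^0.04 − 0.8)/(1.25 − 0.8) = 0.2408/0.4500 = 0.5351
Terminal stock prices: S_u = 50, S_d = 32
Terminal payoffs (S − K): max(20, 0) = 20, max(2, 0) = 2
Node 0 (S = 40): V_0 = e^(−0.04)·[0.5351·20.0000 + 0.4649·2.0000] = 11.1763

11.18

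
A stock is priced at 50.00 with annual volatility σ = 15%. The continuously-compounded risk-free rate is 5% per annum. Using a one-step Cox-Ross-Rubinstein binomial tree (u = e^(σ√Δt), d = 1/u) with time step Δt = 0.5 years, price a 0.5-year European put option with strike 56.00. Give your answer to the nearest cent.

CRR parameters: u = e^(σ√Δt) = e^(0.15·√0.5) = 1.1119, d = 1/u = 0.8994
Per-period rate: rΔt = 0.05·0.5 = 0.025, so R = e^0.025 = 1.0253
Risk-neutral probability p = (e^0.025 − 0.8994)/(1.1119 − 0.8994) = 0.1259/0.2125 = 0.5926
Terminal stock prices: S_u = 55.59, S_d = 44.97
Terminal payoffs (K − S): max(0.4052, 0) = 0.4052, max(11.03, 0) = 11.03
Node 0 (S = 50): V_0 = e^(−0.025)·[0.5926·0.4052 + 0.4074·11.0317] = 4.6174

4.62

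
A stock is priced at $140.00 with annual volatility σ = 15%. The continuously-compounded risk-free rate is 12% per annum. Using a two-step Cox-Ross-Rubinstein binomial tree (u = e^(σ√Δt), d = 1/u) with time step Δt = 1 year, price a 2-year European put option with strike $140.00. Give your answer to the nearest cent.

CRR parameters: u = e^(σ√Δt) = e^(0.15·√1) = 1.1618, d = 1/u = 0.8607
Per-period rate: rΔt = 0.12·1 = 0.12, so R = e^0.12 = 1.1275
Risk-neutral probability p = (e^0.12 − 0.8607)/(1.1618 − 0.8607) = 0.2668/0.3011 = 0.8860
Terminal stock prices: S_uu = 189, S_ud = 140, S_dd = 103.7
Terminal payoffs (K − S): max(-48.98, 0) = 0, max(0, 0) = 0, max(36.29, 0) = 36.29
Node u (S = 162.7): V_u = e^(−0.12)·[0.8860·0.0000 + 0.1140·0.0000] = 0.0000
Node d (S = 120.5): V_d = e^(−0.12)·[0.8860·0.0000 + 0.1140·36.2854] = 3.6697
Node 0 (S = 140): V_0 = e^(−0.12)·[0.8860·0.0000 + 0.1140·3.6697] = 0.3711

$0.37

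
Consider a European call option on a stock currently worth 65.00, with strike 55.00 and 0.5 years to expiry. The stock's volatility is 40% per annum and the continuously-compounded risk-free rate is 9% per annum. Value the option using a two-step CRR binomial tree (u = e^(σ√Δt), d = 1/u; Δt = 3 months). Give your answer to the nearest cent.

CRR parameters: u = e^(σ√Δt) = e^(0.4·√0.25) = 1.2214, d = 1/u = 0.8187
Per-period rate: rΔt = 0.09·0.25 = 0.0225, so R = e^0.0225 = 1.0228
Risk-neutral probability p = (e^0.0225 − 0.8187)/(1.2214 − 0.8187) = 0.2040/0.4027 = 0.5067
Terminal stock prices: S_uu = 96.97, S_ud = 65, S_dd = 43.57
Terminal payoffs (S − K): max(41.97, 0) = 41.97, max(10, 0) = 10, max(-11.43, 0) = 0
Node u (S = 79.39): V_u = e^(−0.0225)·[0.5067·41.9686 + 0.4933·10.0000] = 25.6149
Node d (S = 53.22): V_d = e^(−0.0225)·[0.5067·10.0000 + 0.4933·0.0000] = 4.9540
Node 0 (S = 65): V_0 = e^(−0.0225)·[0.5067·25.6149 + 0.4933·4.9540] = 15.0793

15.08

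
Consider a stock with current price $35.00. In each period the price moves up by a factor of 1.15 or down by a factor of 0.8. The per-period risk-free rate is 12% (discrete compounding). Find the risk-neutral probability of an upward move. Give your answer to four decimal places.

Risk-neutral probability p = (1 + 0.12 − 0.8)/(1.15 − 0.8) = 0.3200/0.3500 = 0.9143

p = 0.9143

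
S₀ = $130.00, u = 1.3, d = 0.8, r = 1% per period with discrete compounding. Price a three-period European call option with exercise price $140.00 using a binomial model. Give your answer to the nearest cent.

$21.12

Risk-neutral probability p = (1 + 0.01 − 0.8)/(1.3 − 0.8) = 0.2100/0.5000 = 0.4200
Terminal stock prices: S_uuu = 285.6, S_uud = 175.8, S_udd = 108.2, S_ddd = 66.56
Terminal payoffs (S − K): max(145.6, 0) = 145.6, max(35.76, 0) = 35.76, max(-31.84, 0) = 0, max(-73.44, 0) = 0
Node uu (S = 219.7): V_uu = 1/1.01·[0.4200·145.6100 + 0.5800·35.7600] = 81.0861
Node ud (S = 135.2): V_ud = 1/1.01·[0.4200·35.7600 + 0.5800·0.0000] = 14.8705
Node dd (S = 83.2): V_dd = 1/1.01·[0.4200·0.0000 + 0.5800·0.0000] = 0.0000
Node u (S = 169): V_u = 1/1.01·[0.4200·81.0861 + 0.5800·14.8705] = 42.2585
Node d (S = 104): V_d = 1/1.01·[0.4200·14.8705 + 0.5800·0.0000] = 6.1838
Node 0 (S = 130): V_0 = 1/1.01·[0.4200·42.2585 + 0.5800·6.1838] = 21.1239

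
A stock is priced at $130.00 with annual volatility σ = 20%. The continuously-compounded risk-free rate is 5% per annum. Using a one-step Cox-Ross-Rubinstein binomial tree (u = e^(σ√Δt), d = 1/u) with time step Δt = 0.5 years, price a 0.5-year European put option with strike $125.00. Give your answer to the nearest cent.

CRR parameters: u = e^(σ√Δt) = e^(0.2·√0.5) = 1.1519, d = 1/u = 0.8681
Per-period rate: rΔt = 0.05·0.5 = 0.025, so R = e^0.025 = 1.0253
Risk-neutral probability p = (e^0.025 − 0.8681)/(1.1519 − 0.8681) = 0.1572/0.2838 = 0.5539
Terminal stock prices: S_u = 149.7, S_d = 112.9
Terminal payoffs (K − S): max(-24.75, 0) = 0, max(12.14, 0) = 12.14
Node 0 (S = 130): V_0 = e^(−0.025)·[0.5539·0.0000 + 0.4461·12.1440] = 5.2836

$5.28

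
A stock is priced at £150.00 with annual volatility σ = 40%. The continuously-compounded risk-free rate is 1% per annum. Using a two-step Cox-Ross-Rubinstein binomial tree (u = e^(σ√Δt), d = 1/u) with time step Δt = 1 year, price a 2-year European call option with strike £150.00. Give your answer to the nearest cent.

£30.82

CRR parameters: u = e^(σ√Δt) = e^(0.4·√1) = 1.4918, d = 1/u = 0.6703
Per-period rate: rΔt = 0.01·1 = 0.01, so R = e^0.01 = 1.0101
Risk-neutral probability p = (e^0.01 − 0.6703)/(1.4918 − 0.6703) = 0.3397/0.8215 = 0.4135
Terminal stock prices: S_uu = 333.8, S_ud = 150, S_dd = 67.4
Terminal payoffs (S − K): max(183.8, 0) = 183.8, max(0, 0) = 0, max(-82.6, 0) = 0
Node u (S = 223.8): V_u = e^(−0.01)·[0.4135·183.8311 + 0.5865·0.0000] = 75.2662
Node d (S = 100.5): V_d = e^(−0.01)·[0.4135·0.0000 + 0.5865·0.0000] = 0.0000
Node 0 (S = 150): V_0 = e^(−0.01)·[0.4135·75.2662 + 0.5865·0.0000] = 30.8164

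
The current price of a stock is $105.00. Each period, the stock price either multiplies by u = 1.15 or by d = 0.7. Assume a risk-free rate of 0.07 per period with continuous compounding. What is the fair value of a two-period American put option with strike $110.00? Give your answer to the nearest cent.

$9.02

Risk-neutral probability p = (e^0.07 − 0.7)/(1.15 − 0.7) = 0.3725/0.4500 = 0.8278
Terminal stock prices: S_uu = 138.9, S_ud = 84.52, S_dd = 51.45
Terminal payoffs (K − S): max(-28.86, 0) = 0, max(25.48, 0) = 25.48, max(58.55, 0) = 58.55
Node u (S = 120.7): continuation = e^(−0.07)·[0.8278·0.0000 + 0.1722·25.4750] = 4.0903; exercise value = 0.0000 ≤ continuation, so V_u = 4.0903
Node d (S = 73.5): continuation = e^(−0.07)·[0.8278·25.4750 + 0.1722·58.5500] = 29.0633; exercise value = 36.5000 > continuation, so V_d = 36.5000 (exercise)
Node 0 (S = 105): continuation = e^(−0.07)·[0.8278·4.0903 + 0.1722·36.5000] = 9.0175; exercise value = 5.0000 ≤ continuation, so V_0 = 9.0175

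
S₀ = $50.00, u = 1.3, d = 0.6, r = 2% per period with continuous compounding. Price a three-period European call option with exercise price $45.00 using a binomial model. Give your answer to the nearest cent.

Risk-neutral probability p = (e^0.02 − 0.6)/(1.3 − 0.6) = 0.4202/0.7000 = 0.6003
Terminal stock prices: S_uuu = 109.9, S_uud = 50.7, S_udd = 23.4, S_ddd = 10.8
Terminal payoffs (S − K): max(64.85, 0) = 64.85, max(5.7, 0) = 5.7, max(-21.6, 0) = 0, max(-34.2, 0) = 0
Node uu (S = 84.5): V_uu = e^(−0.02)·[0.6003·64.8500 + 0.3997·5.7000] = 40.3911
Node ud (S = 39): V_ud = e^(−0.02)·[0.6003·5.7000 + 0.3997·0.0000] = 3.3539
Node dd (S = 18): V_dd = e^(−0.02)·[0.6003·0.0000 + 0.3997·0.0000] = 0.0000
Node u (S = 65): V_u = e^(−0.02)·[0.6003·40.3911 + 0.3997·3.3539] = 25.0802
Node d (S = 30): V_d = e^(−0.02)·[0.6003·3.3539 + 0.3997·0.0000] = 1.9734
Node 0 (S = 50): V_0 = e^(−0.02)·[0.6003·25.0802 + 0.3997·1.9734] = 15.5304

$15.53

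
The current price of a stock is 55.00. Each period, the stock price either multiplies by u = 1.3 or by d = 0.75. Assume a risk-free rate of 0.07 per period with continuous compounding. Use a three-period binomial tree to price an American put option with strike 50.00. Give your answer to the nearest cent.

Risk-neutral probability p = (e^0.07 − 0.75)/(1.3 − 0.75) = 0.3225/0.5500 = 0.5864
Terminal stock prices: S_uuu = 120.8, S_uud = 69.71, S_udd = 40.22, S_ddd = 23.2
Terminal payoffs (K − S): max(-70.84, 0) = 0, max(-19.71, 0) = 0, max(9.781, 0) = 9.781, max(26.8, 0) = 26.8
Node uu (S = 92.95): continuation = e^(−0.07)·[0.5864·0.0000 + 0.4136·0.0000] = 0.0000; exercise value = 0.0000 ≤ continuation, so V_uu = 0.0000
Node ud (S = 53.62): continuation = e^(−0.07)·[0.5864·0.0000 + 0.4136·9.7812] = 3.7722; exercise value = 0.0000 ≤ continuation, so V_ud = 3.7722
Node dd (S = 30.94): continuation = e^(−0.07)·[0.5864·9.7812 + 0.4136·26.7969] = 15.6822; exercise value = 19.0625 > continuation, so V_dd = 19.0625 (exercise)
Node u (S = 71.5): continuation = e^(−0.07)·[0.5864·0.0000 + 0.4136·3.7722] = 1.4548; exercise value = 0.0000 ≤ continuation, so V_u = 1.4548
Node d (S = 41.25): continuation = e^(−0.07)·[0.5864·3.7722 + 0.4136·19.0625] = 9.4140; exercise value = 8.7500 ≤ continuation, so V_d = 9.4140
Node 0 (S = 55): continuation = e^(−0.07)·[0.5864·1.4548 + 0.4136·9.4140] = 4.4260; exercise value = 0.0000 ≤ continuation, so V_0 = 4.4260

4.43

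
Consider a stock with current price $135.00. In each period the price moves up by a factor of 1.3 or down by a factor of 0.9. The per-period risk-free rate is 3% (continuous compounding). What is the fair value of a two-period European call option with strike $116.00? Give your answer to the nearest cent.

Risk-neutral probability p = (e^0.03 − 0.9)/(1.3 − 0.9) = 0.1305/0.4000 = 0.3261
Terminal stock prices: S_uu = 228.2, S_ud = 158, S_dd = 109.4
Terminal payoffs (S − K): max(112.2, 0) = 112.2, max(41.95, 0) = 41.95, max(-6.65, 0) = 0
Node u (S = 175.5): V_u = e^(−0.03)·[0.3261·112.1500 + 0.6739·41.9500] = 62.9283
Node d (S = 121.5): V_d = e^(−0.03)·[0.3261·41.9500 + 0.6739·0.0000] = 13.2771
Node 0 (S = 135): V_0 = e^(−0.03)·[0.3261·62.9283 + 0.6739·13.2771] = 28.5992

$28.60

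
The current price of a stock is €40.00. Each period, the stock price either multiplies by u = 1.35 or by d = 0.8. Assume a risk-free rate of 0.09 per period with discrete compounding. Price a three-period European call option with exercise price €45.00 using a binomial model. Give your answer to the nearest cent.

€10.10

Risk-neutral probability p = (1 + 0.09 − 0.8)/(1.35 − 0.8) = 0.2900/0.5500 = 0.5273
Terminal stock prices: S_uuu = 98.42, S_uud = 58.32, S_udd = 34.56, S_ddd = 20.48
Terminal payoffs (S − K): max(53.42, 0) = 53.42, max(13.32, 0) = 13.32, max(-10.44, 0) = 0, max(-24.52, 0) = 0
Node uu (S = 72.9): V_uu = 1/1.09·[0.5273·53.4150 + 0.4727·13.3200] = 31.6156
Node ud (S = 43.2): V_ud = 1/1.09·[0.5273·13.3200 + 0.4727·0.0000] = 6.4434
Node dd (S = 25.6): V_dd = 1/1.09·[0.5273·0.0000 + 0.4727·0.0000] = 0.0000
Node u (S = 54): V_u = 1/1.09·[0.5273·31.6156 + 0.4727·6.4434] = 18.0881
Node d (S = 32): V_d = 1/1.09·[0.5273·6.4434 + 0.4727·0.0000] = 3.1169
Node 0 (S = 40): V_0 = 1/1.09·[0.5273·18.0881 + 0.4727·3.1169] = 10.1016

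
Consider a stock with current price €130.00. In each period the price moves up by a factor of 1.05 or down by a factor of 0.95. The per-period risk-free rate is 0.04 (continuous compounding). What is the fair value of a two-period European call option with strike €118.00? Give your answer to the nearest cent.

€21.08

Risk-neutral probability p = (e^0.04 − 0.95)/(1.05 − 0.95) = 0.0908/0.1000 = 0.9081
Terminal stock prices: S_uu = 143.3, S_ud = 129.7, S_dd = 117.3
Terminal payoffs (S − K): max(25.33, 0) = 25.33, max(11.67, 0) = 11.67, max(-0.675, 0) = 0
Node u (S = 136.5): V_u = e^(−0.04)·[0.9081·25.3250 + 0.0919·11.6750] = 23.1268
Node d (S = 123.5): V_d = e^(−0.04)·[0.9081·11.6750 + 0.0919·0.0000] = 10.1864
Node 0 (S = 130): V_0 = e^(−0.04)·[0.9081·23.1268 + 0.0919·10.1864] = 21.0775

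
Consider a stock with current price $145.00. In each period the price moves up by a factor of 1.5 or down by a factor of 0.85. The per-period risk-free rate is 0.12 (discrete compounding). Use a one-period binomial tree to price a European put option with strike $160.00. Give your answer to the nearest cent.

Risk-neutral probability p = (1 + 0.12 − 0.85)/(1.5 − 0.85) = 0.2700/0.6500 = 0.4154
Terminal stock prices: S_u = 217.5, S_d = 123.2
Terminal payoffs (K − S): max(-57.5, 0) = 0, max(36.75, 0) = 36.75
Node 0 (S = 145): V_0 = 1/1.12·[0.4154·0.0000 + 0.5846·36.7500] = 19.1827

$19.18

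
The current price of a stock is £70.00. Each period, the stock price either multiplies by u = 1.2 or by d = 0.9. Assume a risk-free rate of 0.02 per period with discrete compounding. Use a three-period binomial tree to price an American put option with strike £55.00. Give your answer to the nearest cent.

£0.81

Risk-neutral probability p = (1 + 0.02 − 0.9)/(1.2 − 0.9) = 0.1200/0.3000 = 0.4000
Terminal stock prices: S_uuu = 121, S_uud = 90.72, S_udd = 68.04, S_ddd = 51.03
Terminal payoffs (K − S): max(-65.96, 0) = 0, max(-35.72, 0) = 0, max(-13.04, 0) = 0, max(3.97, 0) = 3.97
Node uu (S = 100.8): continuation = 1/1.02·[0.4000·0.0000 + 0.6000·0.0000] = 0.0000; exercise value = 0.0000 ≤ continuation, so V_uu = 0.0000
Node ud (S = 75.6): continuation = 1/1.02·[0.4000·0.0000 + 0.6000·0.0000] = 0.0000; exercise value = 0.0000 ≤ continuation, so V_ud = 0.0000
Node dd (S = 56.7): continuation = 1/1.02·[0.4000·0.0000 + 0.6000·3.9700] = 2.3353; exercise value = 0.0000 ≤ continuation, so V_dd = 2.3353
Node u (S = 84): continuation = 1/1.02·[0.4000·0.0000 + 0.6000·0.0000] = 0.0000; exercise value = 0.0000 ≤ continuation, so V_u = 0.0000
Node d (S = 63): continuation = 1/1.02·[0.4000·0.0000 + 0.6000·2.3353] = 1.3737; exercise value = 0.0000 ≤ continuation, so V_d = 1.3737
Node 0 (S = 70): continuation = 1/1.02·[0.4000·0.0000 + 0.6000·1.3737] = 0.8081; exercise value = 0.0000 ≤ continuation, so V_0 = 0.8081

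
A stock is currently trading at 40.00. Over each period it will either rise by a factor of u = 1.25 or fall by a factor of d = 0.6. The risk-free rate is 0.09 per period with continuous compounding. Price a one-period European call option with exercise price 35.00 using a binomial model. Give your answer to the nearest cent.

Risk-neutral probability p = (e^0.09 − 0.6)/(1.25 − 0.6) = 0.4942/0.6500 = 0.7603
Terminal stock prices: S_u = 50, S_d = 24
Terminal payoffs (S − K): max(15, 0) = 15, max(-11, 0) = 0
Node 0 (S = 40): V_0 = e^(−0.09)·[0.7603·15.0000 + 0.2397·0.0000] = 10.4225

10.42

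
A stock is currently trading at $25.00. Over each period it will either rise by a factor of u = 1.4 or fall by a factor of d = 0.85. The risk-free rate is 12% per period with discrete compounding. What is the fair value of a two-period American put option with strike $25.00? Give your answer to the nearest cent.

$1.70

Risk-neutral probability p = (1 + 0.12 − 0.85)/(1.4 − 0.85) = 0.2700/0.5500 = 0.4909
Terminal stock prices: S_uu = 49, S_ud = 29.75, S_dd = 18.06
Terminal payoffs (K − S): max(-24, 0) = 0, max(-4.75, 0) = 0, max(6.938, 0) = 6.938
Node u (S = 35): continuation = 1/1.12·[0.4909·0.0000 + 0.5091·0.0000] = 0.0000; exercise value = 0.0000 ≤ continuation, so V_u = 0.0000
Node d (S = 21.25): continuation = 1/1.12·[0.4909·0.0000 + 0.5091·6.9375] = 3.1534; exercise value = 3.7500 > continuation, so V_d = 3.7500 (exercise)
Node 0 (S = 25): continuation = 1/1.12·[0.4909·0.0000 + 0.5091·3.7500] = 1.7045; exercise value = 0.0000 ≤ continuation, so V_0 = 1.7045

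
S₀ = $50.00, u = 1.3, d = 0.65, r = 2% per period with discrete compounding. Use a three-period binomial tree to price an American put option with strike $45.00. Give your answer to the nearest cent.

Risk-neutral probability p = (1 + 0.02 − 0.65)/(1.3 − 0.65) = 0.3700/0.6500 = 0.5692
Terminal stock prices: S_uuu = 109.9, S_uud = 54.93, S_udd = 27.46, S_ddd = 13.73
Terminal payoffs (K − S): max(-64.85, 0) = 0, max(-9.925, 0) = 0, max(17.54, 0) = 17.54, max(31.27, 0) = 31.27
Node uu (S = 84.5): continuation = 1/1.02·[0.5692·0.0000 + 0.4308·0.0000] = 0.0000; exercise value = 0.0000 ≤ continuation, so V_uu = 0.0000
Node ud (S = 42.25): continuation = 1/1.02·[0.5692·0.0000 + 0.4308·17.5375] = 7.4065; exercise value = 2.7500 ≤ continuation, so V_ud = 7.4065
Node dd (S = 21.13): continuation = 1/1.02·[0.5692·17.5375 + 0.4308·31.2687] = 22.9926; exercise value = 23.8750 > continuation, so V_dd = 23.8750 (exercise)
Node u (S = 65): continuation = 1/1.02·[0.5692·0.0000 + 0.4308·7.4065] = 3.1279; exercise value = 0.0000 ≤ continuation, so V_u = 3.1279
Node d (S = 32.5): continuation = 1/1.02·[0.5692·7.4065 + 0.4308·23.8750] = 14.2163; exercise value = 12.5000 ≤ continuation, so V_d = 14.2163
Node 0 (S = 50): continuation = 1/1.02·[0.5692·3.1279 + 0.4308·14.2163] = 7.7495; exercise value = 0.0000 ≤ continuation, so V_0 = 7.7495

$7.75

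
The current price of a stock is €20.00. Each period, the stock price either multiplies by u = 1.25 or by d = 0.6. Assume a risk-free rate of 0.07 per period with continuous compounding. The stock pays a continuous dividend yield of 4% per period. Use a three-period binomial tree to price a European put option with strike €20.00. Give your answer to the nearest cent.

€2.96

Per-period risk-free factor R = e^0.07 = 1.0725; dividend-adjusted growth = e^(0.07−0.04) = 1.0305.
Risk-neutral probability p = (1.0305 − 0.6)/(1.25 − 0.6) = 0.4305/0.6500 = 0.6622
Terminal stock prices: S_uuu = 39.06, S_uud = 18.75, S_udd = 9, S_ddd = 4.32
Terminal payoffs (K − S): max(-19.06, 0) = 0, max(1.25, 0) = 1.25, max(11, 0) = 11, max(15.68, 0) = 15.68
Node uu (S = 31.25): V_uu = e^(−0.07)·[0.6622·0.0000 + 0.3378·1.2500] = 0.3937
Node ud (S = 15): V_ud = e^(−0.07)·[0.6622·1.2500 + 0.3378·11.0000] = 4.2360
Node dd (S = 7.2): V_dd = e^(−0.07)·[0.6622·11.0000 + 0.3378·15.6800] = 11.7302
Node u (S = 25): V_u = e^(−0.07)·[0.6622·0.3937 + 0.3378·4.2360] = 1.5771
Node d (S = 12): V_d = e^(−0.07)·[0.6622·4.2360 + 0.3378·11.7302] = 6.3098
Node 0 (S = 20): V_0 = e^(−0.07)·[0.6622·1.5771 + 0.3378·6.3098] = 2.9609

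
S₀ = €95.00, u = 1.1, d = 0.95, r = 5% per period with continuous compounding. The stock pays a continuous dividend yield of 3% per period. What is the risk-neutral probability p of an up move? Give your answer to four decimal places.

Per-period risk-free factor R = e^0.05 = 1.0513; dividend-adjusted growth = e^(0.05−0.03) = 1.0202.
Risk-neutral probability p = (1.0202 − 0.95)/(1.1 − 0.95) = 0.0702/0.1500 = 0.4680

p = 0.4680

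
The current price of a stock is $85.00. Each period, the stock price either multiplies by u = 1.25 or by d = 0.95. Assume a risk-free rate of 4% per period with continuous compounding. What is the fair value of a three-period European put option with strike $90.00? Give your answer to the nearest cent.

Risk-neutral probability p = (e^0.04 − 0.95)/(1.25 − 0.95) = 0.0908/0.3000 = 0.3027
Terminal stock prices: S_uuu = 166, S_uud = 126.2, S_udd = 95.89, S_ddd = 72.88
Terminal payoffs (K − S): max(-76.02, 0) = 0, max(-36.17, 0) = 0, max(-5.891, 0) = 0, max(17.12, 0) = 17.12
Node uu (S = 132.8): V_uu = e^(−0.04)·[0.3027·0.0000 + 0.6973·0.0000] = 0.0000
Node ud (S = 100.9): V_ud = e^(−0.04)·[0.3027·0.0000 + 0.6973·0.0000] = 0.0000
Node dd (S = 76.71): V_dd = e^(−0.04)·[0.3027·0.0000 + 0.6973·17.1231] = 11.4717
Node u (S = 106.2): V_u = e^(−0.04)·[0.3027·0.0000 + 0.6973·0.0000] = 0.0000
Node d (S = 80.75): V_d = e^(−0.04)·[0.3027·0.0000 + 0.6973·11.4717] = 7.6856
Node 0 (S = 85): V_0 = e^(−0.04)·[0.3027·0.0000 + 0.6973·7.6856] = 5.1490

$5.15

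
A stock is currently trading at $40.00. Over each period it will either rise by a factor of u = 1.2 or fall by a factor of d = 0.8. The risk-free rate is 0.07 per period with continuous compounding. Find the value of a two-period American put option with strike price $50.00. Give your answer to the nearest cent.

$10.00

Risk-neutral probability p = (e^0.07 − 0.8)/(1.2 − 0.8) = 0.2725/0.4000 = 0.6813
Terminal stock prices: S_uu = 57.6, S_ud = 38.4, S_dd = 25.6
Terminal payoffs (K − S): max(-7.6, 0) = 0, max(11.6, 0) = 11.6, max(24.4, 0) = 24.4
Node u (S = 48): continuation = e^(−0.07)·[0.6813·0.0000 + 0.3187·11.6000] = 3.4473; exercise value = 2.0000 ≤ continuation, so V_u = 3.4473
Node d (S = 32): continuation = e^(−0.07)·[0.6813·11.6000 + 0.3187·24.4000] = 14.6197; exercise value = 18.0000 > continuation, so V_d = 18.0000 (exercise)
Node 0 (S = 40): continuation = e^(−0.07)·[0.6813·3.4473 + 0.3187·18.0000] = 7.5390; exercise value = 10.0000 > continuation, so V_0 = 10.0000 (exercise)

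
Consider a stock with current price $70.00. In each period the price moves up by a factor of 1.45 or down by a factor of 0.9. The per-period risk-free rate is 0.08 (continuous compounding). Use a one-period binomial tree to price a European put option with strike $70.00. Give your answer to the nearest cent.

$4.31

Risk-neutral probability p = (e^0.08 − 0.9)/(1.45 − 0.9) = 0.1833/0.5500 = 0.3332
Terminal stock prices: S_u = 101.5, S_d = 63
Terminal payoffs (K − S): max(-31.5, 0) = 0, max(7, 0) = 7
Node 0 (S = 70): V_0 = e^(−0.08)·[0.3332·0.0000 + 0.6668·7.0000] = 4.3084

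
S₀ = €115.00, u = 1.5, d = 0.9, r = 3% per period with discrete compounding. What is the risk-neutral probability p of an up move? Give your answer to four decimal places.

Risk-neutral probability p = (1 + 0.03 − 0.9)/(1.5 − 0.9) = 0.1300/0.6000 = 0.2167

p = 0.2167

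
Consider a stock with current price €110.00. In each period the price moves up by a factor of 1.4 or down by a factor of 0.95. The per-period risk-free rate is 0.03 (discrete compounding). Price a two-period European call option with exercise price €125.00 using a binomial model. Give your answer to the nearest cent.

Risk-neutral probability p = (1 + 0.03 − 0.95)/(1.4 − 0.95) = 0.0800/0.4500 = 0.1778
Terminal stock prices: S_uu = 215.6, S_ud = 146.3, S_dd = 99.27
Terminal payoffs (S − K): max(90.6, 0) = 90.6, max(21.3, 0) = 21.3, max(-25.73, 0) = 0
Node u (S = 154): V_u = 1/1.03·[0.1778·90.6000 + 0.8222·21.3000] = 32.6408
Node d (S = 104.5): V_d = 1/1.03·[0.1778·21.3000 + 0.8222·0.0000] = 3.6764
Node 0 (S = 110): V_0 = 1/1.03·[0.1778·32.6408 + 0.8222·3.6764] = 8.5685

€8.57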